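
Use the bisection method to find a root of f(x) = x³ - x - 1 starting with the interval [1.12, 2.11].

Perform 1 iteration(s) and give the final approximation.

f(x) = x³ - x - 1
Initial interval: [1.12, 2.11]

Iteration 1:
  c_1 = (1.120000 + 2.110000)/2 = 1.615000
  f(c_1) = f(1.615000) = 1.597283
  f(a) × f(c) < 0, new interval: [1.120000, 1.615000]

After 1 iteration(s), the approximation is c_1 = 1.615000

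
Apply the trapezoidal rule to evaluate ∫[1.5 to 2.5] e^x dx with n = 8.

f(x) = e^x
a = 1.5, b = 2.5, n = 8
h = (b - a)/n = 0.125000

Trapezoidal rule: (h/2)[f(x₀) + 2f(x₁) + 2f(x₂) + ... + f(xₙ)]

x_0 = 1.5000, f(x_0) = 4.481689, coefficient = 1
x_1 = 1.6250, f(x_1) = 5.078419, coefficient = 2
x_2 = 1.7500, f(x_2) = 5.754603, coefficient = 2
x_3 = 1.8750, f(x_3) = 6.520819, coefficient = 2
x_4 = 2.0000, f(x_4) = 7.389056, coefficient = 2
x_5 = 2.1250, f(x_5) = 8.372897, coefficient = 2
x_6 = 2.2500, f(x_6) = 9.487736, coefficient = 2
x_7 = 2.3750, f(x_7) = 10.751013, coefficient = 2
x_8 = 2.5000, f(x_8) = 12.182494, coefficient = 1

I ≈ (0.125000/2) × 123.373270 = 7.710829
Exact value: 7.700805
Error: 0.010024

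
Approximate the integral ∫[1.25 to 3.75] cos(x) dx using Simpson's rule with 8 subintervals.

f(x) = cos(x)
a = 1.25, b = 3.75, n = 8
h = (b - a)/n = 0.312500

Simpson's rule: (h/3)[f(x₀) + 4f(x₁) + 2f(x₂) + ... + f(xₙ)]

x_0 = 1.2500, f(x_0) = 0.315322, coefficient = 1
x_1 = 1.5625, f(x_1) = 0.008296, coefficient = 4
x_2 = 1.8750, f(x_2) = -0.299534, coefficient = 2
x_3 = 2.1875, f(x_3) = -0.578349, coefficient = 4
x_4 = 2.5000, f(x_4) = -0.801144, coefficient = 2
x_5 = 2.8125, f(x_5) = -0.946336, coefficient = 4
x_6 = 3.1250, f(x_6) = -0.999862, coefficient = 2
x_7 = 3.4375, f(x_7) = -0.956538, coefficient = 4
x_8 = 3.7500, f(x_8) = -0.820559, coefficient = 1

I ≈ (0.312500/3) × -14.598023 = -1.520627
Exact value: -1.520546
Error: 0.000082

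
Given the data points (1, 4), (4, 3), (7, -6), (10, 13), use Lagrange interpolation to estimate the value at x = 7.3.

Lagrange interpolation formula:
P(x) = Σ yᵢ × Lᵢ(x)
where Lᵢ(x) = Π_{j≠i} (x - xⱼ)/(xᵢ - xⱼ)

L_0(7.3) = (7.3 - 4)/(1 - 4) × (7.3 - 7)/(1 - 7) × (7.3 - 10)/(1 - 10) = 0.016500
L_1(7.3) = (7.3 - 1)/(4 - 1) × (7.3 - 7)/(4 - 7) × (7.3 - 10)/(4 - 10) = -0.094500
L_2(7.3) = (7.3 - 1)/(7 - 1) × (7.3 - 4)/(7 - 4) × (7.3 - 10)/(7 - 10) = 1.039500
L_3(7.3) = (7.3 - 1)/(10 - 1) × (7.3 - 4)/(10 - 4) × (7.3 - 7)/(10 - 7) = 0.038500

P(7.3) = 4×L_0(7.3) + 3×L_1(7.3) + (-6)×L_2(7.3) + 13×L_3(7.3)
P(7.3) = -5.954000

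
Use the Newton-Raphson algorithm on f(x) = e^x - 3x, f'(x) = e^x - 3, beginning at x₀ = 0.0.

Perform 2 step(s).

f(x) = e^x - 3x
f'(x) = e^x - 3
x₀ = 0.0

Newton-Raphson formula: x_{n+1} = x_n - f(x_n)/f'(x_n)

Iteration 1:
  f(0.000000) = 1.000000
  f'(0.000000) = -2.000000
  x_1 = 0.000000 - 1.000000/(-2.000000) = 0.500000
Iteration 2:
  f(0.500000) = 0.148721
  f'(0.500000) = -1.351279
  x_2 = 0.500000 - 0.148721/(-1.351279) = 0.610060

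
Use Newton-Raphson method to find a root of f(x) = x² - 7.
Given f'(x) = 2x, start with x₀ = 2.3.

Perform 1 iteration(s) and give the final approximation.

f(x) = x² - 7
f'(x) = 2x
x₀ = 2.3

Newton-Raphson formula: x_{n+1} = x_n - f(x_n)/f'(x_n)

Iteration 1:
  f(2.300000) = -1.710000
  f'(2.300000) = 4.600000
  x_1 = 2.300000 - (-1.710000)/4.600000 = 2.671739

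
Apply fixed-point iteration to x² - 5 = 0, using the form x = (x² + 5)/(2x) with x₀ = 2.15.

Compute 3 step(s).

Equation: x² - 5 = 0
Fixed-point form: x = (x² + 5)/(2x)
x₀ = 2.15

x_1 = g(2.150000) = 2.237791
x_2 = g(2.237791) = 2.236069
x_3 = g(2.236069) = 2.236068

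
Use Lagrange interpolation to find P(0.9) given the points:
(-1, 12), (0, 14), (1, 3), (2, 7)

Lagrange interpolation formula:
P(x) = Σ yᵢ × Lᵢ(x)
where Lᵢ(x) = Π_{j≠i} (x - xⱼ)/(xᵢ - xⱼ)

L_0(0.9) = (0.9 - 0)/(-1 - 0) × (0.9 - 1)/(-1 - 1) × (0.9 - 2)/(-1 - 2) = -0.016500
L_1(0.9) = (0.9 - (-1))/(0 - (-1)) × (0.9 - 1)/(0 - 1) × (0.9 - 2)/(0 - 2) = 0.104500
L_2(0.9) = (0.9 - (-1))/(1 - (-1)) × (0.9 - 0)/(1 - 0) × (0.9 - 2)/(1 - 2) = 0.940500
L_3(0.9) = (0.9 - (-1))/(2 - (-1)) × (0.9 - 0)/(2 - 0) × (0.9 - 1)/(2 - 1) = -0.028500

P(0.9) = 12×L_0(0.9) + 14×L_1(0.9) + 3×L_2(0.9) + 7×L_3(0.9)
P(0.9) = 3.887000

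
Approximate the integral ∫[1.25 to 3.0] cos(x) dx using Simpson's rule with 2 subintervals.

f(x) = cos(x)
a = 1.25, b = 3.0, n = 2
h = (b - a)/n = 0.875000

Simpson's rule: (h/3)[f(x₀) + 4f(x₁) + 2f(x₂) + ... + f(xₙ)]

x_0 = 1.2500, f(x_0) = 0.315322, coefficient = 1
x_1 = 2.1250, f(x_1) = -0.526266, coefficient = 4
x_2 = 3.0000, f(x_2) = -0.989992, coefficient = 1

I ≈ (0.875000/3) × -2.779735 = -0.810756
Exact value: -0.807865
Error: 0.002892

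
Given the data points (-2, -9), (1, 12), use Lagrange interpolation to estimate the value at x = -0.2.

Lagrange interpolation formula:
P(x) = Σ yᵢ × Lᵢ(x)
where Lᵢ(x) = Π_{j≠i} (x - xⱼ)/(xᵢ - xⱼ)

L_0(-0.2) = (-0.2 - 1)/(-2 - 1) = 0.400000
L_1(-0.2) = (-0.2 - (-2))/(1 - (-2)) = 0.600000

P(-0.2) = (-9)×L_0(-0.2) + 12×L_1(-0.2)
P(-0.2) = 3.600000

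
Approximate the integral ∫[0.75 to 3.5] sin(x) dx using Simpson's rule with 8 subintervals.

f(x) = sin(x)
a = 0.75, b = 3.5, n = 8
h = (b - a)/n = 0.343750

Simpson's rule: (h/3)[f(x₀) + 4f(x₁) + 2f(x₂) + ... + f(xₙ)]

x_0 = 0.7500, f(x_0) = 0.681639, coefficient = 1
x_1 = 1.0938, f(x_1) = 0.888355, coefficient = 4
x_2 = 1.4375, f(x_2) = 0.991129, coefficient = 2
x_3 = 1.7812, f(x_3) = 0.977936, coefficient = 4
x_4 = 2.1250, f(x_4) = 0.850320, coefficient = 2
x_5 = 2.4688, f(x_5) = 0.623212, coefficient = 4
x_6 = 2.8125, f(x_6) = 0.323185, coefficient = 2
x_7 = 3.1562, f(x_7) = -0.014657, coefficient = 4
x_8 = 3.5000, f(x_8) = -0.350783, coefficient = 1

I ≈ (0.343750/3) × 14.559507 = 1.668277
Exact value: 1.668146
Error: 0.000131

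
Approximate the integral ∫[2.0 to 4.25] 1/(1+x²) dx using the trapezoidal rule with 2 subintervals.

f(x) = 1/(1+x²)
a = 2.0, b = 4.25, n = 2
h = (b - a)/n = 1.125000

Trapezoidal rule: (h/2)[f(x₀) + 2f(x₁) + 2f(x₂) + ... + f(xₙ)]

x_0 = 2.0000, f(x_0) = 0.200000, coefficient = 1
x_1 = 3.1250, f(x_1) = 0.092888, coefficient = 2
x_2 = 4.2500, f(x_2) = 0.052459, coefficient = 1

I ≈ (1.125000/2) × 0.438236 = 0.246507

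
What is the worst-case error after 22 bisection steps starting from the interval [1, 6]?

Bisection error bound: |error| ≤ (b-a)/2^n
|error| ≤ (6 - 1)/2^22 = 5/2^22
|error| ≤ 0.0000011921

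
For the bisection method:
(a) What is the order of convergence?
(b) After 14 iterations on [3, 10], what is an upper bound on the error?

(a) Bisection has linear (order 1) convergence; the error is halved each step.

(b) Error bound = (b-a)/2^n = (10 - 3)/2^{14}
    = 7/2^{14}

(a) 1 (linear); (b) error ≤ 4.27e-04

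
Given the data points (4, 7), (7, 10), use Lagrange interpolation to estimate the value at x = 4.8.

Lagrange interpolation formula:
P(x) = Σ yᵢ × Lᵢ(x)
where Lᵢ(x) = Π_{j≠i} (x - xⱼ)/(xᵢ - xⱼ)

L_0(4.8) = (4.8 - 7)/(4 - 7) = 0.733333
L_1(4.8) = (4.8 - 4)/(7 - 4) = 0.266667

P(4.8) = 7×L_0(4.8) + 10×L_1(4.8)
P(4.8) = 7.800000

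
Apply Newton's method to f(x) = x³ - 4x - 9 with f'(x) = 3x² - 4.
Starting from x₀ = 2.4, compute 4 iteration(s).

f(x) = x³ - 4x - 9
f'(x) = 3x² - 4
x₀ = 2.4

Newton-Raphson formula: x_{n+1} = x_n - f(x_n)/f'(x_n)

Iteration 1:
  f(2.400000) = -4.776000
  f'(2.400000) = 13.280000
  x_1 = 2.400000 - (-4.776000)/13.280000 = 2.759639
Iteration 2:
  f(2.759639) = 0.977763
  f'(2.759639) = 18.846815
  x_2 = 2.759639 - 0.977763/18.846815 = 2.707759
Iteration 3:
  f(2.707759) = 0.022143
  f'(2.707759) = 17.995878
  x_3 = 2.707759 - 0.022143/17.995878 = 2.706529
Iteration 4:
  f(2.706529) = 0.000012
  f'(2.706529) = 17.975892
  x_4 = 2.706529 - 0.000012/17.975892 = 2.706528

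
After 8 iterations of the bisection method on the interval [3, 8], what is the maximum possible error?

Bisection error bound: |error| ≤ (b-a)/2^n
|error| ≤ (8 - 3)/2^8 = 5/2^8
|error| ≤ 0.0195312500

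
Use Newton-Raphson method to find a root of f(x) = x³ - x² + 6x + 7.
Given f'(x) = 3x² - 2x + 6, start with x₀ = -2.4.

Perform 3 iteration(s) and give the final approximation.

f(x) = x³ - x² + 6x + 7
f'(x) = 3x² - 2x + 6
x₀ = -2.4

Newton-Raphson formula: x_{n+1} = x_n - f(x_n)/f'(x_n)

Iteration 1:
  f(-2.400000) = -26.984000
  f'(-2.400000) = 28.080000
  x_1 = -2.400000 - (-26.984000)/28.080000 = -1.439031
Iteration 2:
  f(-1.439031) = -6.684961
  f'(-1.439031) = 15.090496
  x_2 = -1.439031 - (-6.684961)/15.090496 = -0.996040
Iteration 3:
  f(-0.996040) = -0.956501
  f'(-0.996040) = 10.968366
  x_3 = -0.996040 - (-0.956501)/10.968366 = -0.908834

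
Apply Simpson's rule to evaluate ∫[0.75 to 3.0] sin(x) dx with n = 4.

f(x) = sin(x)
a = 0.75, b = 3.0, n = 4
h = (b - a)/n = 0.562500

Simpson's rule: (h/3)[f(x₀) + 4f(x₁) + 2f(x₂) + ... + f(xₙ)]

x_0 = 0.7500, f(x_0) = 0.681639, coefficient = 1
x_1 = 1.3125, f(x_1) = 0.966827, coefficient = 4
x_2 = 1.8750, f(x_2) = 0.954086, coefficient = 2
x_3 = 2.4375, f(x_3) = 0.647343, coefficient = 4
x_4 = 3.0000, f(x_4) = 0.141120, coefficient = 1

I ≈ (0.562500/3) × 9.187607 = 1.722676
Exact value: 1.721681
Error: 0.000995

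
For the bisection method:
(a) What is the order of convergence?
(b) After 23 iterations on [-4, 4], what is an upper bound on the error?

(a) Bisection has linear (order 1) convergence; the error is halved each step.

(b) Error bound = (b-a)/2^n = (4 - (-4))/2^{23}
    = 8/2^{23}

(a) 1 (linear); (b) error ≤ 9.54e-07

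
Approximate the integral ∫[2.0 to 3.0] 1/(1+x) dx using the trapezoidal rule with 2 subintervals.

f(x) = 1/(1+x)
a = 2.0, b = 3.0, n = 2
h = (b - a)/n = 0.500000

Trapezoidal rule: (h/2)[f(x₀) + 2f(x₁) + 2f(x₂) + ... + f(xₙ)]

x_0 = 2.0000, f(x_0) = 0.333333, coefficient = 1
x_1 = 2.5000, f(x_1) = 0.285714, coefficient = 2
x_2 = 3.0000, f(x_2) = 0.250000, coefficient = 1

I ≈ (0.500000/2) × 1.154762 = 0.288690
Exact value: 0.287682
Error: 0.001008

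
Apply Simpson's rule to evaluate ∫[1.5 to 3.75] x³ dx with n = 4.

f(x) = x³
a = 1.5, b = 3.75, n = 4
h = (b - a)/n = 0.562500

Simpson's rule: (h/3)[f(x₀) + 4f(x₁) + 2f(x₂) + ... + f(xₙ)]

x_0 = 1.5000, f(x_0) = 3.375000, coefficient = 1
x_1 = 2.0625, f(x_1) = 8.773682, coefficient = 4
x_2 = 2.6250, f(x_2) = 18.087891, coefficient = 2
x_3 = 3.1875, f(x_3) = 32.385498, coefficient = 4
x_4 = 3.7500, f(x_4) = 52.734375, coefficient = 1

I ≈ (0.562500/3) × 256.921875 = 48.172852
Exact value: 48.172852
Error: 0.000000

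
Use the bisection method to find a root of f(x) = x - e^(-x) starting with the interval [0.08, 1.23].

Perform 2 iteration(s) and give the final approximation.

f(x) = x - e^(-x)
Initial interval: [0.08, 1.23]

Iteration 1:
  c_1 = (0.080000 + 1.230000)/2 = 0.655000
  f(c_1) = f(0.655000) = 0.135558
  f(a) × f(c) < 0, new interval: [0.080000, 0.655000]
Iteration 2:
  c_2 = (0.080000 + 0.655000)/2 = 0.367500
  f(c_2) = f(0.367500) = -0.324963
  f(a) × f(c) ≥ 0, new interval: [0.367500, 0.655000]

After 2 iteration(s), the approximation is c_2 = 0.367500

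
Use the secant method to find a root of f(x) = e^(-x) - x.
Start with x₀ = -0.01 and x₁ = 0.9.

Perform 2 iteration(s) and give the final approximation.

f(x) = e^(-x) - x
x₀ = -0.01, x₁ = 0.9

Secant formula: x_{n+1} = x_n - f(x_n)(x_n - x_{n-1})/(f(x_n) - f(x_{n-1}))

Iteration 1:
  f(-0.010000) = 1.020050
  f(0.900000) = -0.493430
  x_2 = 0.900000 - (-0.493430)×(0.900000 - (-0.010000))/(-0.493430 - 1.020050)
       = 0.603319
Iteration 2:
  f(0.900000) = -0.493430
  f(0.603319) = -0.056325
  x_3 = 0.603319 - (-0.056325)×(0.603319 - 0.900000)/(-0.056325 - (-0.493430))
       = 0.565088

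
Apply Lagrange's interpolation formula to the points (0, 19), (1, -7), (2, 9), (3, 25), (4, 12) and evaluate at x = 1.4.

Lagrange interpolation formula:
P(x) = Σ yᵢ × Lᵢ(x)
where Lᵢ(x) = Π_{j≠i} (x - xⱼ)/(xᵢ - xⱼ)

L_0(1.4) = (1.4 - 1)/(0 - 1) × (1.4 - 2)/(0 - 2) × (1.4 - 3)/(0 - 3) × (1.4 - 4)/(0 - 4) = -0.041600
L_1(1.4) = (1.4 - 0)/(1 - 0) × (1.4 - 2)/(1 - 2) × (1.4 - 3)/(1 - 3) × (1.4 - 4)/(1 - 4) = 0.582400
L_2(1.4) = (1.4 - 0)/(2 - 0) × (1.4 - 1)/(2 - 1) × (1.4 - 3)/(2 - 3) × (1.4 - 4)/(2 - 4) = 0.582400
L_3(1.4) = (1.4 - 0)/(3 - 0) × (1.4 - 1)/(3 - 1) × (1.4 - 2)/(3 - 2) × (1.4 - 4)/(3 - 4) = -0.145600
L_4(1.4) = (1.4 - 0)/(4 - 0) × (1.4 - 1)/(4 - 1) × (1.4 - 2)/(4 - 2) × (1.4 - 3)/(4 - 3) = 0.022400

P(1.4) = 19×L_0(1.4) + (-7)×L_1(1.4) + 9×L_2(1.4) + 25×L_3(1.4) + 12×L_4(1.4)
P(1.4) = -2.996800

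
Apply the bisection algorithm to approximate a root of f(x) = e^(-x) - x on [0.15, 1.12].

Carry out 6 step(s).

f(x) = e^(-x) - x
Initial interval: [0.15, 1.12]

Iteration 1:
  c_1 = (0.150000 + 1.120000)/2 = 0.635000
  f(c_1) = f(0.635000) = -0.105065
  f(a) × f(c) < 0, new interval: [0.150000, 0.635000]
Iteration 2:
  c_2 = (0.150000 + 0.635000)/2 = 0.392500
  f(c_2) = f(0.392500) = 0.282866
  f(a) × f(c) ≥ 0, new interval: [0.392500, 0.635000]
Iteration 3:
  c_3 = (0.392500 + 0.635000)/2 = 0.513750
  f(c_3) = f(0.513750) = 0.084498
  f(a) × f(c) ≥ 0, new interval: [0.513750, 0.635000]
Iteration 4:
  c_4 = (0.513750 + 0.635000)/2 = 0.574375
  f(c_4) = f(0.574375) = -0.011318
  f(a) × f(c) < 0, new interval: [0.513750, 0.574375]
Iteration 5:
  c_5 = (0.513750 + 0.574375)/2 = 0.544063
  f(c_5) = f(0.544063) = 0.036323
  f(a) × f(c) ≥ 0, new interval: [0.544063, 0.574375]
Iteration 6:
  c_6 = (0.544063 + 0.574375)/2 = 0.559219
  f(c_6) = f(0.559219) = 0.012437
  f(a) × f(c) ≥ 0, new interval: [0.559219, 0.574375]

After 6 iteration(s), the approximation is c_6 = 0.559219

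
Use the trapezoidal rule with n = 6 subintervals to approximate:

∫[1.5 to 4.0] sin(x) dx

f(x) = sin(x)
a = 1.5, b = 4.0, n = 6
h = (b - a)/n = 0.416667

Trapezoidal rule: (h/2)[f(x₀) + 2f(x₁) + 2f(x₂) + ... + f(xₙ)]

x_0 = 1.5000, f(x_0) = 0.997495, coefficient = 1
x_1 = 1.9167, f(x_1) = 0.940781, coefficient = 2
x_2 = 2.3333, f(x_2) = 0.723086, coefficient = 2
x_3 = 2.7500, f(x_3) = 0.381661, coefficient = 2
x_4 = 3.1667, f(x_4) = -0.025071, coefficient = 2
x_5 = 3.5833, f(x_5) = -0.427514, coefficient = 2
x_6 = 4.0000, f(x_6) = -0.756802, coefficient = 1

I ≈ (0.416667/2) × 3.426578 = 0.713870
Exact value: 0.724381
Error: 0.010510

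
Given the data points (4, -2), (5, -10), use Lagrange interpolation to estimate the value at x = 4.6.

Lagrange interpolation formula:
P(x) = Σ yᵢ × Lᵢ(x)
where Lᵢ(x) = Π_{j≠i} (x - xⱼ)/(xᵢ - xⱼ)

L_0(4.6) = (4.6 - 5)/(4 - 5) = 0.400000
L_1(4.6) = (4.6 - 4)/(5 - 4) = 0.600000

P(4.6) = (-2)×L_0(4.6) + (-10)×L_1(4.6)
P(4.6) = -6.800000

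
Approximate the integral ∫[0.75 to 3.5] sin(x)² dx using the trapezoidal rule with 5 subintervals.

f(x) = sin(x)²
a = 0.75, b = 3.5, n = 5
h = (b - a)/n = 0.550000

Trapezoidal rule: (h/2)[f(x₀) + 2f(x₁) + 2f(x₂) + ... + f(xₙ)]

x_0 = 0.7500, f(x_0) = 0.464631, coefficient = 1
x_1 = 1.3000, f(x_1) = 0.928444, coefficient = 2
x_2 = 1.8500, f(x_2) = 0.924050, coefficient = 2
x_3 = 2.4000, f(x_3) = 0.456251, coefficient = 2
x_4 = 2.9500, f(x_4) = 0.036261, coefficient = 2
x_5 = 3.5000, f(x_5) = 0.123049, coefficient = 1

I ≈ (0.550000/2) × 5.277692 = 1.451365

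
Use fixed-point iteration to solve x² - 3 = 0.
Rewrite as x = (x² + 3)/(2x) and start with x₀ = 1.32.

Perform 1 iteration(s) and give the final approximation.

Equation: x² - 3 = 0
Fixed-point form: x = (x² + 3)/(2x)
x₀ = 1.32

x_1 = g(1.320000) = 1.796364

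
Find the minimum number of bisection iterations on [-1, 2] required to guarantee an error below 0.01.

We need (b-a)/2^n ≤ 0.01
(2 - (-1))/2^n ≤ 0.01
3/2^n ≤ 0.01
2^n ≥ 300
n ≥ log₂(300) = 8.23
n ≥ 9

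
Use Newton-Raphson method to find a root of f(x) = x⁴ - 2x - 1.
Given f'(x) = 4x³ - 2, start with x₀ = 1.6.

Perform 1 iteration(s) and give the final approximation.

f(x) = x⁴ - 2x - 1
f'(x) = 4x³ - 2
x₀ = 1.6

Newton-Raphson formula: x_{n+1} = x_n - f(x_n)/f'(x_n)

Iteration 1:
  f(1.600000) = 2.353600
  f'(1.600000) = 14.384000
  x_1 = 1.600000 - 2.353600/14.384000 = 1.436374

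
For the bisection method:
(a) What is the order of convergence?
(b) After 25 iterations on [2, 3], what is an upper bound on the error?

(a) Bisection has linear (order 1) convergence; the error is halved each step.

(b) Error bound = (b-a)/2^n = (3 - 2)/2^{25}
    = 1/2^{25}

(a) 1 (linear); (b) error ≤ 2.98e-08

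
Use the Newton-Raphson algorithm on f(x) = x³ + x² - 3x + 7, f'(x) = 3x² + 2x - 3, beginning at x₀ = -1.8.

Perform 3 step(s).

f(x) = x³ + x² - 3x + 7
f'(x) = 3x² + 2x - 3
x₀ = -1.8

Newton-Raphson formula: x_{n+1} = x_n - f(x_n)/f'(x_n)

Iteration 1:
  f(-1.800000) = 9.808000
  f'(-1.800000) = 3.120000
  x_1 = -1.800000 - 9.808000/3.120000 = -4.943590
Iteration 2:
  f(-4.943590) = -74.546934
  f'(-4.943590) = 60.430059
  x_2 = -4.943590 - (-74.546934)/60.430059 = -3.709983
Iteration 3:
  f(-3.709983) = -19.170183
  f'(-3.709983) = 30.871954
  x_3 = -3.709983 - (-19.170183)/30.871954 = -3.089025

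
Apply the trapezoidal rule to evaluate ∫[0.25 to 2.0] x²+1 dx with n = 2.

f(x) = x²+1
a = 0.25, b = 2.0, n = 2
h = (b - a)/n = 0.875000

Trapezoidal rule: (h/2)[f(x₀) + 2f(x₁) + 2f(x₂) + ... + f(xₙ)]

x_0 = 0.2500, f(x_0) = 1.062500, coefficient = 1
x_1 = 1.1250, f(x_1) = 2.265625, coefficient = 2
x_2 = 2.0000, f(x_2) = 5.000000, coefficient = 1

I ≈ (0.875000/2) × 10.593750 = 4.634766
Exact value: 4.411458
Error: 0.223307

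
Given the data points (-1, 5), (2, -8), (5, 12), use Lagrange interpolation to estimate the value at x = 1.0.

Lagrange interpolation formula:
P(x) = Σ yᵢ × Lᵢ(x)
where Lᵢ(x) = Π_{j≠i} (x - xⱼ)/(xᵢ - xⱼ)

L_0(1.0) = (1.0 - 2)/(-1 - 2) × (1.0 - 5)/(-1 - 5) = 0.222222
L_1(1.0) = (1.0 - (-1))/(2 - (-1)) × (1.0 - 5)/(2 - 5) = 0.888889
L_2(1.0) = (1.0 - (-1))/(5 - (-1)) × (1.0 - 2)/(5 - 2) = -0.111111

P(1.0) = 5×L_0(1.0) + (-8)×L_1(1.0) + 12×L_2(1.0)
P(1.0) = -7.333333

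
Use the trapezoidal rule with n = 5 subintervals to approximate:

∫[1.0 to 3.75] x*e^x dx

f(x) = x*e^x
a = 1.0, b = 3.75, n = 5
h = (b - a)/n = 0.550000

Trapezoidal rule: (h/2)[f(x₀) + 2f(x₁) + 2f(x₂) + ... + f(xₙ)]

x_0 = 1.0000, f(x_0) = 2.718282, coefficient = 1
x_1 = 1.5500, f(x_1) = 7.302779, coefficient = 2
x_2 = 2.1000, f(x_2) = 17.148957, coefficient = 2
x_3 = 2.6500, f(x_3) = 37.508202, coefficient = 2
x_4 = 3.2000, f(x_4) = 78.504097, coefficient = 2
x_5 = 3.7500, f(x_5) = 159.454058, coefficient = 1

I ≈ (0.550000/2) × 443.100409 = 121.852612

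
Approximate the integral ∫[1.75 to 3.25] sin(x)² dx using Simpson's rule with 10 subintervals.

f(x) = sin(x)²
a = 1.75, b = 3.25, n = 10
h = (b - a)/n = 0.150000

Simpson's rule: (h/3)[f(x₀) + 4f(x₁) + 2f(x₂) + ... + f(xₙ)]

x_0 = 1.7500, f(x_0) = 0.968228, coefficient = 1
x_1 = 1.9000, f(x_1) = 0.895484, coefficient = 4
x_2 = 2.0500, f(x_2) = 0.787412, coefficient = 2
x_3 = 2.2000, f(x_3) = 0.653666, coefficient = 4
x_4 = 2.3500, f(x_4) = 0.506194, coefficient = 2
x_5 = 2.5000, f(x_5) = 0.358169, coefficient = 4
x_6 = 2.6500, f(x_6) = 0.222813, coefficient = 2
x_7 = 2.8000, f(x_7) = 0.112217, coefficient = 4
x_8 = 2.9500, f(x_8) = 0.036261, coefficient = 2
x_9 = 3.1000, f(x_9) = 0.001729, coefficient = 4
x_10 = 3.2500, f(x_10) = 0.011706, coefficient = 1

I ≈ (0.150000/3) × 12.170355 = 0.608518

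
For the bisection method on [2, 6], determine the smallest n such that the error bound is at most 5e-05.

We need (b-a)/2^n ≤ 5e-05
(6 - 2)/2^n ≤ 5e-05
4/2^n ≤ 5e-05
2^n ≥ 80000
n ≥ log₂(80000) = 16.29
n ≥ 17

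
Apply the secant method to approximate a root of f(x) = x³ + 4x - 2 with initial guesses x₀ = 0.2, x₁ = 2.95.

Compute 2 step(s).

f(x) = x³ + 4x - 2
x₀ = 0.2, x₁ = 2.95

Secant formula: x_{n+1} = x_n - f(x_n)(x_n - x_{n-1})/(f(x_n) - f(x_{n-1}))

Iteration 1:
  f(0.200000) = -1.192000
  f(2.950000) = 35.472375
  x_2 = 2.950000 - 35.472375×(2.950000 - 0.200000)/(35.472375 - (-1.192000))
       = 0.289406
Iteration 2:
  f(2.950000) = 35.472375
  f(0.289406) = -0.818138
  x_3 = 0.289406 - (-0.818138)×(0.289406 - 2.950000)/(-0.818138 - 35.472375)
       = 0.349386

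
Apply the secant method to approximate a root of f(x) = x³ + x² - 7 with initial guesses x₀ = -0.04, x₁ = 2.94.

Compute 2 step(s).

f(x) = x³ + x² - 7
x₀ = -0.04, x₁ = 2.94

Secant formula: x_{n+1} = x_n - f(x_n)(x_n - x_{n-1})/(f(x_n) - f(x_{n-1}))

Iteration 1:
  f(-0.040000) = -6.998464
  f(2.940000) = 27.055784
  x_2 = 2.940000 - 27.055784×(2.940000 - (-0.040000))/(27.055784 - (-6.998464))
       = 0.572418
Iteration 2:
  f(2.940000) = 27.055784
  f(0.572418) = -6.484779
  x_3 = 0.572418 - (-6.484779)×(0.572418 - 2.940000)/(-6.484779 - 27.055784)
       = 1.030169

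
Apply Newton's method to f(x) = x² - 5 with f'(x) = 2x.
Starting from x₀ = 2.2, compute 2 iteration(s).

f(x) = x² - 5
f'(x) = 2x
x₀ = 2.2

Newton-Raphson formula: x_{n+1} = x_n - f(x_n)/f'(x_n)

Iteration 1:
  f(2.200000) = -0.160000
  f'(2.200000) = 4.400000
  x_1 = 2.200000 - (-0.160000)/4.400000 = 2.236364
Iteration 2:
  f(2.236364) = 0.001322
  f'(2.236364) = 4.472727
  x_2 = 2.236364 - 0.001322/4.472727 = 2.236068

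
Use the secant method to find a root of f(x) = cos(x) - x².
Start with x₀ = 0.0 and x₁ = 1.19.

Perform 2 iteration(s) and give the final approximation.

f(x) = cos(x) - x²
x₀ = 0.0, x₁ = 1.19

Secant formula: x_{n+1} = x_n - f(x_n)(x_n - x_{n-1})/(f(x_n) - f(x_{n-1}))

Iteration 1:
  f(0.000000) = 1.000000
  f(1.190000) = -1.044440
  x_2 = 1.190000 - (-1.044440)×(1.190000 - 0.000000)/(-1.044440 - 1.000000)
       = 0.582066
Iteration 2:
  f(1.190000) = -1.044440
  f(0.582066) = 0.496527
  x_3 = 0.582066 - 0.496527×(0.582066 - 1.190000)/(0.496527 - (-1.044440))
       = 0.777953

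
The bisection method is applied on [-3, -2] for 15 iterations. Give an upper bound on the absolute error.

Bisection error bound: |error| ≤ (b-a)/2^n
|error| ≤ (-2 - (-3))/2^15 = 1/2^15
|error| ≤ 0.0000305176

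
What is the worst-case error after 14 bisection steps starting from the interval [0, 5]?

Bisection error bound: |error| ≤ (b-a)/2^n
|error| ≤ (5 - 0)/2^14 = 5/2^14
|error| ≤ 0.0003051758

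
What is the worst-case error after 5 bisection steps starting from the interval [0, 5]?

Bisection error bound: |error| ≤ (b-a)/2^n
|error| ≤ (5 - 0)/2^5 = 5/2^5
|error| ≤ 0.1562500000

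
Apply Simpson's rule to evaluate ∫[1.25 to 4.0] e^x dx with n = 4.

f(x) = e^x
a = 1.25, b = 4.0, n = 4
h = (b - a)/n = 0.687500

Simpson's rule: (h/3)[f(x₀) + 4f(x₁) + 2f(x₂) + ... + f(xₙ)]

x_0 = 1.2500, f(x_0) = 3.490343, coefficient = 1
x_1 = 1.9375, f(x_1) = 6.941376, coefficient = 4
x_2 = 2.6250, f(x_2) = 13.804574, coefficient = 2
x_3 = 3.3125, f(x_3) = 27.453674, coefficient = 4
x_4 = 4.0000, f(x_4) = 54.598150, coefficient = 1

I ≈ (0.687500/3) × 223.277840 = 51.167838
Exact value: 51.107807
Error: 0.060031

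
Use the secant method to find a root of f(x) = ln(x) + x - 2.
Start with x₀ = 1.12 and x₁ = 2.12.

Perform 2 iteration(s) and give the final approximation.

f(x) = ln(x) + x - 2
x₀ = 1.12, x₁ = 2.12

Secant formula: x_{n+1} = x_n - f(x_n)(x_n - x_{n-1})/(f(x_n) - f(x_{n-1}))

Iteration 1:
  f(1.120000) = -0.766671
  f(2.120000) = 0.871416
  x_2 = 2.120000 - 0.871416×(2.120000 - 1.120000)/(0.871416 - (-0.766671))
       = 1.588028
Iteration 2:
  f(2.120000) = 0.871416
  f(1.588028) = 0.050522
  x_3 = 1.588028 - 0.050522×(1.588028 - 2.120000)/(0.050522 - 0.871416)
       = 1.555288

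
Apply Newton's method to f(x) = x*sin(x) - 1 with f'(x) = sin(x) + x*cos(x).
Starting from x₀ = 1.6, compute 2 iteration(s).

f(x) = x*sin(x) - 1
f'(x) = sin(x) + x*cos(x)
x₀ = 1.6

Newton-Raphson formula: x_{n+1} = x_n - f(x_n)/f'(x_n)

Iteration 1:
  f(1.600000) = 0.599318
  f'(1.600000) = 0.952854
  x_1 = 1.600000 - 0.599318/0.952854 = 0.971029
Iteration 2:
  f(0.971029) = -0.198448
  f'(0.971029) = 1.373565
  x_2 = 0.971029 - (-0.198448)/1.373565 = 1.115505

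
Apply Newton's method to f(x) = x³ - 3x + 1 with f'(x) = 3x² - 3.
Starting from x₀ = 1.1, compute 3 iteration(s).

f(x) = x³ - 3x + 1
f'(x) = 3x² - 3
x₀ = 1.1

Newton-Raphson formula: x_{n+1} = x_n - f(x_n)/f'(x_n)

Iteration 1:
  f(1.100000) = -0.969000
  f'(1.100000) = 0.630000
  x_1 = 1.100000 - (-0.969000)/0.630000 = 2.638095
Iteration 2:
  f(2.638095) = 11.445661
  f'(2.638095) = 17.878639
  x_2 = 2.638095 - 11.445661/17.878639 = 1.997909
Iteration 3:
  f(1.997909) = 2.981206
  f'(1.997909) = 8.974920
  x_3 = 1.997909 - 2.981206/8.974920 = 1.665738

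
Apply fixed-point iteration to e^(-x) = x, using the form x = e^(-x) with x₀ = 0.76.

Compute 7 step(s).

Equation: e^(-x) = x
Fixed-point form: x = e^(-x)
x₀ = 0.76

x_1 = g(0.760000) = 0.467666
x_2 = g(0.467666) = 0.626462
x_3 = g(0.626462) = 0.534479
x_4 = g(0.534479) = 0.585974
x_5 = g(0.585974) = 0.556563
x_6 = g(0.556563) = 0.573176
x_7 = g(0.573176) = 0.563732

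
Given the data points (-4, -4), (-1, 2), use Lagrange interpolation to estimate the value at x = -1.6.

Lagrange interpolation formula:
P(x) = Σ yᵢ × Lᵢ(x)
where Lᵢ(x) = Π_{j≠i} (x - xⱼ)/(xᵢ - xⱼ)

L_0(-1.6) = (-1.6 - (-1))/(-4 - (-1)) = 0.200000
L_1(-1.6) = (-1.6 - (-4))/(-1 - (-4)) = 0.800000

P(-1.6) = (-4)×L_0(-1.6) + 2×L_1(-1.6)
P(-1.6) = 0.800000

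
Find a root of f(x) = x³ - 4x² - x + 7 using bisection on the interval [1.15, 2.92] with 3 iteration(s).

f(x) = x³ - 4x² - x + 7
Initial interval: [1.15, 2.92]

Iteration 1:
  c_1 = (1.150000 + 2.920000)/2 = 2.035000
  f(c_1) = f(2.035000) = -3.172507
  f(a) × f(c) < 0, new interval: [1.150000, 2.035000]
Iteration 2:
  c_2 = (1.150000 + 2.035000)/2 = 1.592500
  f(c_2) = f(1.592500) = -0.698055
  f(a) × f(c) < 0, new interval: [1.150000, 1.592500]
Iteration 3:
  c_3 = (1.150000 + 1.592500)/2 = 1.371250
  f(c_3) = f(1.371250) = 0.685842
  f(a) × f(c) ≥ 0, new interval: [1.371250, 1.592500]

After 3 iteration(s), the approximation is c_3 = 1.371250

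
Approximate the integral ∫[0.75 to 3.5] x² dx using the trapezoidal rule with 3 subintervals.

f(x) = x²
a = 0.75, b = 3.5, n = 3
h = (b - a)/n = 0.916667

Trapezoidal rule: (h/2)[f(x₀) + 2f(x₁) + 2f(x₂) + ... + f(xₙ)]

x_0 = 0.7500, f(x_0) = 0.562500, coefficient = 1
x_1 = 1.6667, f(x_1) = 2.777778, coefficient = 2
x_2 = 2.5833, f(x_2) = 6.673611, coefficient = 2
x_3 = 3.5000, f(x_3) = 12.250000, coefficient = 1

I ≈ (0.916667/2) × 31.715278 = 14.536169
Exact value: 14.151042
Error: 0.385127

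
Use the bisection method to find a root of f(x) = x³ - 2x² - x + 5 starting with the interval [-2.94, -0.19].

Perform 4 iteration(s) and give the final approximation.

f(x) = x³ - 2x² - x + 5
Initial interval: [-2.94, -0.19]

Iteration 1:
  c_1 = (-2.940000 + (-0.190000))/2 = -1.565000
  f(c_1) = f(-1.565000) = -2.166487
  f(a) × f(c) ≥ 0, new interval: [-1.565000, -0.190000]
Iteration 2:
  c_2 = (-1.565000 + (-0.190000))/2 = -0.877500
  f(c_2) = f(-0.877500) = 3.661807
  f(a) × f(c) < 0, new interval: [-1.565000, -0.877500]
Iteration 3:
  c_3 = (-1.565000 + (-0.877500))/2 = -1.221250
  f(c_3) = f(-1.221250) = 1.416912
  f(a) × f(c) < 0, new interval: [-1.565000, -1.221250]
Iteration 4:
  c_4 = (-1.565000 + (-1.221250))/2 = -1.393125
  f(c_4) = f(-1.393125) = -0.192243
  f(a) × f(c) ≥ 0, new interval: [-1.393125, -1.221250]

After 4 iteration(s), the approximation is c_4 = -1.393125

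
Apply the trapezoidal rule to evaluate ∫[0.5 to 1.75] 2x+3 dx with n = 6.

f(x) = 2x+3
a = 0.5, b = 1.75, n = 6
h = (b - a)/n = 0.208333

Trapezoidal rule: (h/2)[f(x₀) + 2f(x₁) + 2f(x₂) + ... + f(xₙ)]

x_0 = 0.5000, f(x_0) = 4.000000, coefficient = 1
x_1 = 0.7083, f(x_1) = 4.416667, coefficient = 2
x_2 = 0.9167, f(x_2) = 4.833333, coefficient = 2
x_3 = 1.1250, f(x_3) = 5.250000, coefficient = 2
x_4 = 1.3333, f(x_4) = 5.666667, coefficient = 2
x_5 = 1.5417, f(x_5) = 6.083333, coefficient = 2
x_6 = 1.7500, f(x_6) = 6.500000, coefficient = 1

I ≈ (0.208333/2) × 63.000000 = 6.562500
Exact value: 6.562500
Error: 0.000000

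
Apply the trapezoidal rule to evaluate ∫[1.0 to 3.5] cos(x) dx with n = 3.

f(x) = cos(x)
a = 1.0, b = 3.5, n = 3
h = (b - a)/n = 0.833333

Trapezoidal rule: (h/2)[f(x₀) + 2f(x₁) + 2f(x₂) + ... + f(xₙ)]

x_0 = 1.0000, f(x_0) = 0.540302, coefficient = 1
x_1 = 1.8333, f(x_1) = -0.259531, coefficient = 2
x_2 = 2.6667, f(x_2) = -0.889327, coefficient = 2
x_3 = 3.5000, f(x_3) = -0.936457, coefficient = 1

I ≈ (0.833333/2) × -2.693870 = -1.122446
Exact value: -1.192254
Error: 0.069808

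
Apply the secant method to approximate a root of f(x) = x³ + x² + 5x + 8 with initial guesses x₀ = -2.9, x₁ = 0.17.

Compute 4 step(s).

f(x) = x³ + x² + 5x + 8
x₀ = -2.9, x₁ = 0.17

Secant formula: x_{n+1} = x_n - f(x_n)(x_n - x_{n-1})/(f(x_n) - f(x_{n-1}))

Iteration 1:
  f(-2.900000) = -22.479000
  f(0.170000) = 8.883813
  x_2 = 0.170000 - 8.883813×(0.170000 - (-2.900000))/(8.883813 - (-22.479000))
       = -0.699606
Iteration 2:
  f(0.170000) = 8.883813
  f(-0.699606) = 4.648995
  x_3 = -0.699606 - 4.648995×(-0.699606 - 0.170000)/(4.648995 - 8.883813)
       = -1.654263
Iteration 3:
  f(-0.699606) = 4.648995
  f(-1.654263) = -2.061761
  x_4 = -1.654263 - (-2.061761)×(-1.654263 - (-0.699606))/(-2.061761 - 4.648995)
       = -1.360962
Iteration 4:
  f(-1.654263) = -2.061761
  f(-1.360962) = 0.526613
  x_5 = -1.360962 - 0.526613×(-1.360962 - (-1.654263))/(0.526613 - (-2.061761))
       = -1.420635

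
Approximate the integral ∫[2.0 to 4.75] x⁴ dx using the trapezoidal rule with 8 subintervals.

f(x) = x⁴
a = 2.0, b = 4.75, n = 8
h = (b - a)/n = 0.343750

Trapezoidal rule: (h/2)[f(x₀) + 2f(x₁) + 2f(x₂) + ... + f(xₙ)]

x_0 = 2.0000, f(x_0) = 16.000000, coefficient = 1
x_1 = 2.3438, f(x_1) = 30.174851, coefficient = 2
x_2 = 2.6875, f(x_2) = 52.166763, coefficient = 2
x_3 = 3.0312, f(x_3) = 84.428102, coefficient = 2
x_4 = 3.3750, f(x_4) = 129.746338, coefficient = 2
x_5 = 3.7188, f(x_5) = 191.244050, coefficient = 2
x_6 = 4.0625, f(x_6) = 272.378922, coefficient = 2
x_7 = 4.4062, f(x_7) = 376.943742, coefficient = 2
x_8 = 4.7500, f(x_8) = 509.066406, coefficient = 1

I ≈ (0.343750/2) × 2799.231941 = 481.117990
Exact value: 477.213086
Error: 3.904904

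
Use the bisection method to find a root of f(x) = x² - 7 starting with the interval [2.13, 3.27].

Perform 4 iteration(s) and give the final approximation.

f(x) = x² - 7
Initial interval: [2.13, 3.27]

Iteration 1:
  c_1 = (2.130000 + 3.270000)/2 = 2.700000
  f(c_1) = f(2.700000) = 0.290000
  f(a) × f(c) < 0, new interval: [2.130000, 2.700000]
Iteration 2:
  c_2 = (2.130000 + 2.700000)/2 = 2.415000
  f(c_2) = f(2.415000) = -1.167775
  f(a) × f(c) ≥ 0, new interval: [2.415000, 2.700000]
Iteration 3:
  c_3 = (2.415000 + 2.700000)/2 = 2.557500
  f(c_3) = f(2.557500) = -0.459194
  f(a) × f(c) ≥ 0, new interval: [2.557500, 2.700000]
Iteration 4:
  c_4 = (2.557500 + 2.700000)/2 = 2.628750
  f(c_4) = f(2.628750) = -0.089673
  f(a) × f(c) ≥ 0, new interval: [2.628750, 2.700000]

After 4 iteration(s), the approximation is c_4 = 2.628750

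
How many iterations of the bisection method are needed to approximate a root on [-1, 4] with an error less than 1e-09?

We need (b-a)/2^n ≤ 1e-09
(4 - (-1))/2^n ≤ 1e-09
5/2^n ≤ 1e-09
2^n ≥ 5000000000
n ≥ log₂(5000000000) = 32.22
n ≥ 33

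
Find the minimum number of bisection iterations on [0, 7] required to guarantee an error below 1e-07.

We need (b-a)/2^n ≤ 1e-07
(7 - 0)/2^n ≤ 1e-07
7/2^n ≤ 1e-07
2^n ≥ 70000000
n ≥ log₂(70000000) = 26.06
n ≥ 27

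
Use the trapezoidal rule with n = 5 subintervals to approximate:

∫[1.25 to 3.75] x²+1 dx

f(x) = x²+1
a = 1.25, b = 3.75, n = 5
h = (b - a)/n = 0.500000

Trapezoidal rule: (h/2)[f(x₀) + 2f(x₁) + 2f(x₂) + ... + f(xₙ)]

x_0 = 1.2500, f(x_0) = 2.562500, coefficient = 1
x_1 = 1.7500, f(x_1) = 4.062500, coefficient = 2
x_2 = 2.2500, f(x_2) = 6.062500, coefficient = 2
x_3 = 2.7500, f(x_3) = 8.562500, coefficient = 2
x_4 = 3.2500, f(x_4) = 11.562500, coefficient = 2
x_5 = 3.7500, f(x_5) = 15.062500, coefficient = 1

I ≈ (0.500000/2) × 78.125000 = 19.531250
Exact value: 19.427083
Error: 0.104167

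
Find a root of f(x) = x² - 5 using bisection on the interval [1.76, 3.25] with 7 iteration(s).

f(x) = x² - 5
Initial interval: [1.76, 3.25]

Iteration 1:
  c_1 = (1.760000 + 3.250000)/2 = 2.505000
  f(c_1) = f(2.505000) = 1.275025
  f(a) × f(c) < 0, new interval: [1.760000, 2.505000]
Iteration 2:
  c_2 = (1.760000 + 2.505000)/2 = 2.132500
  f(c_2) = f(2.132500) = -0.452444
  f(a) × f(c) ≥ 0, new interval: [2.132500, 2.505000]
Iteration 3:
  c_3 = (2.132500 + 2.505000)/2 = 2.318750
  f(c_3) = f(2.318750) = 0.376602
  f(a) × f(c) < 0, new interval: [2.132500, 2.318750]
Iteration 4:
  c_4 = (2.132500 + 2.318750)/2 = 2.225625
  f(c_4) = f(2.225625) = -0.046593
  f(a) × f(c) ≥ 0, new interval: [2.225625, 2.318750]
Iteration 5:
  c_5 = (2.225625 + 2.318750)/2 = 2.272187
  f(c_5) = f(2.272187) = 0.162836
  f(a) × f(c) < 0, new interval: [2.225625, 2.272187]
Iteration 6:
  c_6 = (2.225625 + 2.272187)/2 = 2.248906
  f(c_6) = f(2.248906) = 0.057579
  f(a) × f(c) < 0, new interval: [2.225625, 2.248906]
Iteration 7:
  c_7 = (2.225625 + 2.248906)/2 = 2.237266
  f(c_7) = f(2.237266) = 0.005357
  f(a) × f(c) < 0, new interval: [2.225625, 2.237266]

After 7 iteration(s), the approximation is c_7 = 2.237266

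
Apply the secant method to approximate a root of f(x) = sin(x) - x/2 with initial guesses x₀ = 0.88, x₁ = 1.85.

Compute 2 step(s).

f(x) = sin(x) - x/2
x₀ = 0.88, x₁ = 1.85

Secant formula: x_{n+1} = x_n - f(x_n)(x_n - x_{n-1})/(f(x_n) - f(x_{n-1}))

Iteration 1:
  f(0.880000) = 0.330739
  f(1.850000) = 0.036275
  x_2 = 1.850000 - 0.036275×(1.850000 - 0.880000)/(0.036275 - 0.330739)
       = 1.969495
Iteration 2:
  f(1.850000) = 0.036275
  f(1.969495) = -0.063181
  x_3 = 1.969495 - (-0.063181)×(1.969495 - 1.850000)/(-0.063181 - 0.036275)
       = 1.893584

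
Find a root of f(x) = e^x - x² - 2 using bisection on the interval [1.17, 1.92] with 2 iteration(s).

f(x) = e^x - x² - 2
Initial interval: [1.17, 1.92]

Iteration 1:
  c_1 = (1.170000 + 1.920000)/2 = 1.545000
  f(c_1) = f(1.545000) = 0.300947
  f(a) × f(c) < 0, new interval: [1.170000, 1.545000]
Iteration 2:
  c_2 = (1.170000 + 1.545000)/2 = 1.357500
  f(c_2) = f(1.357500) = 0.043659
  f(a) × f(c) < 0, new interval: [1.170000, 1.357500]

After 2 iteration(s), the approximation is c_2 = 1.357500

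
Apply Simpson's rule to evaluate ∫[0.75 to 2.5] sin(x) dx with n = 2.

f(x) = sin(x)
a = 0.75, b = 2.5, n = 2
h = (b - a)/n = 0.875000

Simpson's rule: (h/3)[f(x₀) + 4f(x₁) + 2f(x₂) + ... + f(xₙ)]

x_0 = 0.7500, f(x_0) = 0.681639, coefficient = 1
x_1 = 1.6250, f(x_1) = 0.998531, coefficient = 4
x_2 = 2.5000, f(x_2) = 0.598472, coefficient = 1

I ≈ (0.875000/3) × 5.274236 = 1.538319
Exact value: 1.532832
Error: 0.005486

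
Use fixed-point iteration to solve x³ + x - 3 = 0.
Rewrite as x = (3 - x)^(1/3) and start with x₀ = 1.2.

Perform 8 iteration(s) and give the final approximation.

Equation: x³ + x - 3 = 0
Fixed-point form: x = (3 - x)^(1/3)
x₀ = 1.2

x_1 = g(1.200000) = 1.216440
x_2 = g(1.216440) = 1.212726
x_3 = g(1.212726) = 1.213567
x_4 = g(1.213567) = 1.213377
x_5 = g(1.213377) = 1.213420
x_6 = g(1.213420) = 1.213410
x_7 = g(1.213410) = 1.213412
x_8 = g(1.213412) = 1.213412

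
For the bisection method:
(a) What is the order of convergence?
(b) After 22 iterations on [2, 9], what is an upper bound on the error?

(a) Bisection has linear (order 1) convergence; the error is halved each step.

(b) Error bound = (b-a)/2^n = (9 - 2)/2^{22}
    = 7/2^{22}

(a) 1 (linear); (b) error ≤ 1.67e-06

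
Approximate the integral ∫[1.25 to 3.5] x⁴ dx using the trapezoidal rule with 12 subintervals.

f(x) = x⁴
a = 1.25, b = 3.5, n = 12
h = (b - a)/n = 0.187500

Trapezoidal rule: (h/2)[f(x₀) + 2f(x₁) + 2f(x₂) + ... + f(xₙ)]

x_0 = 1.2500, f(x_0) = 2.441406, coefficient = 1
x_1 = 1.4375, f(x_1) = 4.270035, coefficient = 2
x_2 = 1.6250, f(x_2) = 6.972900, coefficient = 2
x_3 = 1.8125, f(x_3) = 10.792252, coefficient = 2
x_4 = 2.0000, f(x_4) = 16.000000, coefficient = 2
x_5 = 2.1875, f(x_5) = 22.897720, coefficient = 2
x_6 = 2.3750, f(x_6) = 31.816650, coefficient = 2
x_7 = 2.5625, f(x_7) = 43.117691, coefficient = 2
x_8 = 2.7500, f(x_8) = 57.191406, coefficient = 2
x_9 = 2.9375, f(x_9) = 74.458023, coefficient = 2
x_10 = 3.1250, f(x_10) = 95.367432, coefficient = 2
x_11 = 3.3125, f(x_11) = 120.399185, coefficient = 2
x_12 = 3.5000, f(x_12) = 150.062500, coefficient = 1

I ≈ (0.187500/2) × 1119.070496 = 104.912859
Exact value: 104.433398
Error: 0.479461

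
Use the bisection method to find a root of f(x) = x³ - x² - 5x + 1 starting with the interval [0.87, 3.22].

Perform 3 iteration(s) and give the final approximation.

f(x) = x³ - x² - 5x + 1
Initial interval: [0.87, 3.22]

Iteration 1:
  c_1 = (0.870000 + 3.220000)/2 = 2.045000
  f(c_1) = f(2.045000) = -4.854784
  f(a) × f(c) ≥ 0, new interval: [2.045000, 3.220000]
Iteration 2:
  c_2 = (2.045000 + 3.220000)/2 = 2.632500
  f(c_2) = f(2.632500) = -0.849183
  f(a) × f(c) ≥ 0, new interval: [2.632500, 3.220000]
Iteration 3:
  c_3 = (2.632500 + 3.220000)/2 = 2.926250
  f(c_3) = f(2.926250) = 2.863111
  f(a) × f(c) < 0, new interval: [2.632500, 2.926250]

After 3 iteration(s), the approximation is c_3 = 2.926250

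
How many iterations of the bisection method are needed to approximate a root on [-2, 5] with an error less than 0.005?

We need (b-a)/2^n ≤ 0.005
(5 - (-2))/2^n ≤ 0.005
7/2^n ≤ 0.005
2^n ≥ 1400
n ≥ log₂(1400) = 10.45
n ≥ 11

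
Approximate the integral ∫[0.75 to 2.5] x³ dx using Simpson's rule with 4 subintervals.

f(x) = x³
a = 0.75, b = 2.5, n = 4
h = (b - a)/n = 0.437500

Simpson's rule: (h/3)[f(x₀) + 4f(x₁) + 2f(x₂) + ... + f(xₙ)]

x_0 = 0.7500, f(x_0) = 0.421875, coefficient = 1
x_1 = 1.1875, f(x_1) = 1.674561, coefficient = 4
x_2 = 1.6250, f(x_2) = 4.291016, coefficient = 2
x_3 = 2.0625, f(x_3) = 8.773682, coefficient = 4
x_4 = 2.5000, f(x_4) = 15.625000, coefficient = 1

I ≈ (0.437500/3) × 66.421875 = 9.686523
Exact value: 9.686523
Error: 0.000000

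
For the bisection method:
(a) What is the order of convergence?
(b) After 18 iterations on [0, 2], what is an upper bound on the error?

(a) Bisection has linear (order 1) convergence; the error is halved each step.

(b) Error bound = (b-a)/2^n = (2 - 0)/2^{18}
    = 2/2^{18}

(a) 1 (linear); (b) error ≤ 7.63e-06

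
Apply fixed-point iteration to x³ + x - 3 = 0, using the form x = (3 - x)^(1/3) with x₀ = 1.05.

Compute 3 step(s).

Equation: x³ + x - 3 = 0
Fixed-point form: x = (3 - x)^(1/3)
x₀ = 1.05

x_1 = g(1.050000) = 1.249333
x_2 = g(1.249333) = 1.205224
x_3 = g(1.205224) = 1.215262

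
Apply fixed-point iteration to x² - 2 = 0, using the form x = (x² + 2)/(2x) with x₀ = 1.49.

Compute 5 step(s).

Equation: x² - 2 = 0
Fixed-point form: x = (x² + 2)/(2x)
x₀ = 1.49

x_1 = g(1.490000) = 1.416141
x_2 = g(1.416141) = 1.414215
x_3 = g(1.414215) = 1.414214
x_4 = g(1.414214) = 1.414214
x_5 = g(1.414214) = 1.414214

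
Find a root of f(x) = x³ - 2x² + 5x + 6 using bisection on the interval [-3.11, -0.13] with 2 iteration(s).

f(x) = x³ - 2x² + 5x + 6
Initial interval: [-3.11, -0.13]

Iteration 1:
  c_1 = (-3.110000 + (-0.130000))/2 = -1.620000
  f(c_1) = f(-1.620000) = -11.600328
  f(a) × f(c) ≥ 0, new interval: [-1.620000, -0.130000]
Iteration 2:
  c_2 = (-1.620000 + (-0.130000))/2 = -0.875000
  f(c_2) = f(-0.875000) = -0.576172
  f(a) × f(c) ≥ 0, new interval: [-0.875000, -0.130000]

After 2 iteration(s), the approximation is c_2 = -0.875000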